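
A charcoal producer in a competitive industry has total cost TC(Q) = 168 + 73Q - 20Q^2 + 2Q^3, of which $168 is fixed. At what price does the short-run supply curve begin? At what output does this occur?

$23 per unit, at Q = 5

Short-run supply begins at min AVC. From VC = 73Q - 20Q^2 + 2Q^3, AVC = 73 - 20Q + 2Q^2.
At the minimum of AVC, MC = AVC. MC = 73 - 40Q + 6Q^2; setting MC = AVC gives 4Q^2 - 20Q = 0, so Q = 5. min AVC = 23.
So the shutdown price is $23.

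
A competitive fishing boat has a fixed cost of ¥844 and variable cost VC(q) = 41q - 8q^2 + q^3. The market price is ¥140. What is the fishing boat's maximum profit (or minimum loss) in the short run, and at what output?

AVC = 41 - 8q + q^2; min AVC = ¥25 at q = 4. Since P = ¥140 ≥ min AVC, the firm produces.
MC = 41 - 16q + 3q^2. Setting P = MC and taking the root on the rising branch gives q* = 9.
TR = 140·9 = 1260. TC = 844 + 450 = 1294. Profit = 1260 − 1294 = -¥34.
By producing, the firm covers all variable cost plus ¥810 of fixed cost; shutting down would lose the full ¥844.

Profit = -¥34 at q = 9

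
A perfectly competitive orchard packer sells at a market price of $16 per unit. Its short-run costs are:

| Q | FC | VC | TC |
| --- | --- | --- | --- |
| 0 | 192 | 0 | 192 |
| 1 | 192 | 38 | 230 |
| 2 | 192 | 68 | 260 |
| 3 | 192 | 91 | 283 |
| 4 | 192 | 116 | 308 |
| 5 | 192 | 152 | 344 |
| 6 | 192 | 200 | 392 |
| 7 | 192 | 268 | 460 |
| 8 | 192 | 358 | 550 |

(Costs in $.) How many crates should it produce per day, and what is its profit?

Profit at each row (π = 16Q − TC): Q=0: -192; Q=1: -214; Q=2: -228; Q=3: -235; Q=4: -244; Q=5: -264; Q=6: -296; Q=7: -348; Q=8: -422.
Profit is highest at Q = 0. Equivalently, the lowest AVC in the table is 116/4 ≈ $29 at Q = 4, and P = $16 falls below it — price never covers variable cost, so the firm shuts down and loses only its fixed cost.

Q = 0 (shut down); profit = -$192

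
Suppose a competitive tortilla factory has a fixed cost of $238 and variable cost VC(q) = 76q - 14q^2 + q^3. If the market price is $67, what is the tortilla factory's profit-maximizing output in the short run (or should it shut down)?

Produce at q = 9

From TC, MC = TC'(q) = 76 - 28q + 3q^2 and AVC = VC/q = 76 - 14q + q^2.
AVC hits its minimum where MC = AVC, at q = 7, giving min AVC = 76 - 14·7 + 7^2 = $27.
Since P = $67 ≥ min AVC = $27, price covers variable cost and the firm should produce.
Solving P = MC: 9 - 28q + 3q^2 = 0 ⇒ q = 1/3 or 9. On the upward-sloping branch, q* = 9.
Check: AVC at q = 9 is $31 ≤ P, so revenue covers variable cost.
Profit = P·q − TC = 67·9 − 517 = $86.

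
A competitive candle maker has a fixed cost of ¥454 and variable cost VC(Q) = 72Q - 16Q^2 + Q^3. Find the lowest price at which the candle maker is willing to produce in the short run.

¥8 per unit

The firm shuts down when price falls below the minimum of average variable cost. AVC = VC/Q = 72 - 16Q + Q^2.
dAVC/dQ = -16 + 2Q = 0 gives Q = 8. min AVC = 72 - 16·8 + 8^2 = 8.
The firm shuts down for any P below ¥8.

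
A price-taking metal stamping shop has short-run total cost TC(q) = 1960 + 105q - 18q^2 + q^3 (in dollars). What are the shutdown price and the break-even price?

Shutdown price = $24; break-even price = $189

AVC = 105 - 18q + q^2; minimized at q = 9, giving min AVC = $24. That is the shutdown price.
ATC = 1960/q + 105 - 18q + q^2. Setting dATC/dq = −1960/q^2 − 18 + 2q = 0 gives q = 14 (since 2·14^3 − 18·14^2 = 1960).
min ATC = 1960/14 + 105 − 18·14 + 14^2 = $189. That is the break-even price.
For $24 ≤ P < $189 the firm produces at a loss; below $24 it shuts down.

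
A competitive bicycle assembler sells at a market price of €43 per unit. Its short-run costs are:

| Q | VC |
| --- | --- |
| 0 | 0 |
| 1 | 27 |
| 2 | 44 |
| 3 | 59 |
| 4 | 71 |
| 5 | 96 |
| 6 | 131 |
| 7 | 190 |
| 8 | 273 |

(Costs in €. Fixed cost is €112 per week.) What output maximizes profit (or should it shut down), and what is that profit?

Q = 6; profit = €15

Profit at each row (π = 43Q − TC): Q=0: -112; Q=1: -96; Q=2: -70; Q=3: -42; Q=4: -11; Q=5: 7; Q=6: 15; Q=7: -1; Q=8: -41.
Profit is maximized at Q = 6. AVC there is 131/6 = €21.83 ≤ P, so producing beats shutting down (which would give -€112).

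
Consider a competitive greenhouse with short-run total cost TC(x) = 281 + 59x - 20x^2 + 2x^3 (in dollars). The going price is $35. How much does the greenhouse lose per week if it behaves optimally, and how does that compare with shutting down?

AVC = 59 - 20x + 2x^2; min AVC = $9 at x = 5. Since P = $35 ≥ min AVC, the firm produces.
With MC = 59 - 40x + 6x^2, P = MC on the upward-sloping part at x* = 6.
TR = 35·6 = 210. TC = 281 + 66 = 347. Profit = 210 − 347 = -$137.
That loss of $137 beats the $281 the firm would lose by shutting down; producing recovers $144 of fixed cost.

Profit = -$137 at x = 6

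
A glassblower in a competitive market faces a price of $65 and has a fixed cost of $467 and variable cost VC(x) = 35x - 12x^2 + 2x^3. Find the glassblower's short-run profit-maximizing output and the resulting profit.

Profit = -$267 at x = 5

AVC = 35 - 12x + 2x^2 has its minimum $17 at x = 3; price $65 clears that bar, so the firm operates.
MC = 35 - 24x + 6x^2. Setting P = MC and taking the root on the rising branch gives x* = 5.
TR = 65·5 = 325. TC = 467 + 125 = 592. Profit = 325 − 592 = -$267.
By producing, the firm covers all variable cost plus $200 of fixed cost; shutting down would lose the full $467.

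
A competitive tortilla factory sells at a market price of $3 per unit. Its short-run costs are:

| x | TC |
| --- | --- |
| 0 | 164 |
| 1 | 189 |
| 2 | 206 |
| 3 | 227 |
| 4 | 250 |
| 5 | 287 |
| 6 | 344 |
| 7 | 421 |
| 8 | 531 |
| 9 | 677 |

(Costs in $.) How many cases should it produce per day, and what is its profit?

Profit at each row (π = 3x − TC): x=0: -164; x=1: -186; x=2: -200; x=3: -218; x=4: -238; x=5: -272; x=6: -326; x=7: -400; x=8: -507; x=9: -650.
Profit is highest at x = 0. Equivalently, the lowest AVC in the table is 42/2 ≈ $21 at x = 2, and P = $3 falls below it — price never covers variable cost, so the firm shuts down and loses only its fixed cost.

x = 0 (shut down); profit = -$164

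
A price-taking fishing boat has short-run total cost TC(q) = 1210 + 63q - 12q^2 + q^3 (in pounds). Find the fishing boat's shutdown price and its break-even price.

AVC = 63 - 12q + q^2; minimized at q = 6, giving min AVC = £27. That is the shutdown price.
ATC = 1210/q + 63 - 12q + q^2. Setting dATC/dq = −1210/q^2 − 12 + 2q = 0 gives q = 11 (since 2·11^3 − 12·11^2 = 1210).
min ATC = 1210/11 + 63 − 12·11 + 11^2 = £162. That is the break-even price.
For £27 ≤ P < £162 the firm produces at a loss; below £27 it shuts down.

Shutdown price = £27; break-even price = £162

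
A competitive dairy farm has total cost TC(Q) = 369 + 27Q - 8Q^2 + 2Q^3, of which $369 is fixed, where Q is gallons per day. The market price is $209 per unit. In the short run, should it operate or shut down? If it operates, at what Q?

Produce at Q = 7

Variable cost is VC = 27Q - 8Q^2 + 2Q^3, so AVC = VC/Q = 27 - 8Q + 2Q^2 and MC = dTC/dQ = 27 - 16Q + 6Q^2.
AVC hits its minimum where MC = AVC, at Q = 2, giving min AVC = 27 - 8·2 + 2·2^2 = $19.
P = $209 exceeds min AVC = $19, so the firm stays open.
P = MC gives -182 - 16Q + 6Q^2 = 0, with roots -13/3 and 7. Take the larger (rising MC): Q* = 7.
Check: AVC at Q = 7 is $69 ≤ P, so revenue covers variable cost.
Profit = P·Q − TC = 209·7 − 852 = $611.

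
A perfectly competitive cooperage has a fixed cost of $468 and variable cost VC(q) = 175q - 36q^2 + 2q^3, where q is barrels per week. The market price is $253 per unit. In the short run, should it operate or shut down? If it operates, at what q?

Produce at q = 13

Variable cost is VC = 175q - 36q^2 + 2q^3, so AVC = VC/q = 175 - 36q + 2q^2 and MC = dTC/dq = 175 - 72q + 6q^2.
AVC hits its minimum where MC = AVC, at q = 9, giving min AVC = 175 - 36·9 + 2·9^2 = $13.
Because $253 ≥ $13, revenue can cover variable cost; the firm operates.
Set P = MC: 253 = 175 - 72q + 6q^2 → -78 - 72q + 6q^2 = 0. The roots are q = -1 and q = 13; the profit-maximizing output is on the rising part of MC, so q* = 13.
Check: AVC at q = 13 is $45 ≤ P, so revenue covers variable cost.
Profit = P·q − TC = 253·13 − 1053 = $2236.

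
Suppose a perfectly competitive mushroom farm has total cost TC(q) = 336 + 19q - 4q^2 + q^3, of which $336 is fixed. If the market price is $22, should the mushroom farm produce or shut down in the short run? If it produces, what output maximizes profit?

Produce at q = 3

From TC, MC = TC'(q) = 19 - 8q + 3q^2 and AVC = VC/q = 19 - 4q + q^2.
AVC hits its minimum where MC = AVC, at q = 2, giving min AVC = 19 - 4·2 + 2^2 = $15.
Because $22 ≥ $15, revenue can cover variable cost; the firm operates.
Set P = MC: 22 = 19 - 8q + 3q^2 → -3 - 8q + 3q^2 = 0. The roots are q = -1/3 and q = 3; the profit-maximizing output is on the rising part of MC, so q* = 3.
Check: AVC at q = 3 is $16 ≤ P, so revenue covers variable cost.
Profit = P·q − TC = 22·3 − 384 = -$318, a loss, but smaller than the $336 fixed cost the firm would lose by shutting down.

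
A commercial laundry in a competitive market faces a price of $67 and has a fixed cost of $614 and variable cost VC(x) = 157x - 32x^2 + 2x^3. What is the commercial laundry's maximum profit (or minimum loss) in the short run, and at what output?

AVC = 157 - 32x + 2x^2 has its minimum $29 at x = 8; price $67 clears that bar, so the firm operates.
MC = 157 - 64x + 6x^2. Setting P = MC and taking the root on the rising branch gives x* = 9.
TR = 67·9 = 603. TC = 614 + 279 = 893. Profit = 603 − 893 = -$290.
By producing, the firm covers all variable cost plus $324 of fixed cost; shutting down would lose the full $614.

Profit = -$290 at x = 9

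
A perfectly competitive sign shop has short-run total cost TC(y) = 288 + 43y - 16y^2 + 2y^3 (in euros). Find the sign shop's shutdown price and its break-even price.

Shutdown price = min AVC. AVC = 43 - 16y + 2y^2, with vertex at y = 4 and minimum €11.
ATC = 288/y + 43 - 16y + 2y^2. Setting dATC/dy = −288/y^2 − 16 + 4y = 0 gives y = 6 (since 4·6^3 − 16·6^2 = 288).
min ATC = 288/6 + 43 − 16·6 + 2·6^2 = €67. That is the break-even price.
Between these two prices the firm operates at a loss; above €67 it earns a profit.

Shutdown price = €11; break-even price = €67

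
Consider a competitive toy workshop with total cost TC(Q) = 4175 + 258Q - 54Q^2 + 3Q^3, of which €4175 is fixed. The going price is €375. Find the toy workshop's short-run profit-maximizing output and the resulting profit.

Profit = -€119 at Q = 13

AVC = 258 - 54Q + 3Q^2; min AVC = €15 at Q = 9. Since P = €375 ≥ min AVC, the firm produces.
With MC = 258 - 108Q + 9Q^2, P = MC on the upward-sloping part at Q* = 13.
TR = 375·13 = 4875. TC = 4175 + 819 = 4994. Profit = 4875 − 4994 = -€119.
By producing, the firm covers all variable cost plus €4056 of fixed cost; shutting down would lose the full €4175.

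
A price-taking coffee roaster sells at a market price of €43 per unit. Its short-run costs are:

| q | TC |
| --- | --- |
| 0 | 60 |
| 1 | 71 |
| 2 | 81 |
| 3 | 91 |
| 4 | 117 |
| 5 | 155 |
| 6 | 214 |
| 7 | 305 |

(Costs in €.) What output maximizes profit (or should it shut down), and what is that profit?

Tabulate TR − TC: q=0: -60; q=1: -28; q=2: 5; q=3: 38; q=4: 55; q=5: 60; q=6: 44; q=7: -4.
Profit is maximized at q = 5. AVC there is 95/5 = €19 ≤ P, so producing beats shutting down (which would give -€60).

q = 5; profit = €60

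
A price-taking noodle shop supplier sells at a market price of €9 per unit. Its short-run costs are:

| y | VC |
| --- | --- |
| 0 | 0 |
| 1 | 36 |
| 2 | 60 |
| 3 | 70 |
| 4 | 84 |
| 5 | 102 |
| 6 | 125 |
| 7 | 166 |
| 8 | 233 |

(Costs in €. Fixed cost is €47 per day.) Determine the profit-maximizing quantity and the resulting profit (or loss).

y = 0 (shut down); profit = -€47

Tabulate TR − TC: y=0: -47; y=1: -74; y=2: -89; y=3: -90; y=4: -95; y=5: -104; y=6: -118; y=7: -150; y=8: -208.
Profit is highest at y = 0. Equivalently, the lowest AVC in the table is 102/5 ≈ €20.40 at y = 5, and P = €9 falls below it — price never covers variable cost, so the firm shuts down and loses only its fixed cost.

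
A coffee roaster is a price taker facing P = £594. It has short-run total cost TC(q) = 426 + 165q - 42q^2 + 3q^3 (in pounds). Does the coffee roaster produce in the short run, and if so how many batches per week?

Produce at q = 13

From TC, MC = TC'(q) = 165 - 84q + 9q^2 and AVC = VC/q = 165 - 42q + 3q^2.
The AVC parabola has its vertex at q = 42/6 = 7, where AVC = 165 - 42·7 + 3·7^2 = £18.
Because £594 ≥ £18, revenue can cover variable cost; the firm operates.
P = MC gives -429 - 84q + 9q^2 = 0, with roots -11/3 and 13. Take the larger (rising MC): q* = 13.
Check: AVC at q = 13 is £126 ≤ P, so revenue covers variable cost.
Profit = P·q − TC = 594·13 − 2064 = £5658.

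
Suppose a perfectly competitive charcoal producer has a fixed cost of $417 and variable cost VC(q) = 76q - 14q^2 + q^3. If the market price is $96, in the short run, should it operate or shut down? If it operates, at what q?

From TC, MC = TC'(q) = 76 - 28q + 3q^2 and AVC = VC/q = 76 - 14q + q^2.
AVC is minimized where dAVC/dq = -14 + 2q = 0, at q = 7; min AVC = 76 - 14·7 + 7^2 = $27.
Because $96 ≥ $27, revenue can cover variable cost; the firm operates.
Set P = MC: 96 = 76 - 28q + 3q^2 → -20 - 28q + 3q^2 = 0. The roots are q = -2/3 and q = 10; the profit-maximizing output is on the rising part of MC, so q* = 10.
Check: AVC at q = 10 is $36 ≤ P, so revenue covers variable cost.
Profit = P·q − TC = 96·10 − 777 = $183.

Produce at q = 10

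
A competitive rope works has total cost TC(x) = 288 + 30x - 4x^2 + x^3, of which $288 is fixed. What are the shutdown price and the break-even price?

Shutdown price = $26; break-even price = $90

Shutdown price = min AVC. AVC = 30 - 4x + x^2, with vertex at x = 2 and minimum $26.
ATC = 288/x + 30 - 4x + x^2. Setting dATC/dx = −288/x^2 − 4 + 2x = 0 gives x = 6 (since 2·6^3 − 4·6^2 = 288).
min ATC = 288/6 + 30 − 4·6 + 6^2 = $90. That is the break-even price.
Between these two prices the firm operates at a loss; above $90 it earns a profit.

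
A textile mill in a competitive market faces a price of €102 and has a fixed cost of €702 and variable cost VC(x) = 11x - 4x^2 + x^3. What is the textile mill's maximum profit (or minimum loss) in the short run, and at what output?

Profit = -€212 at x = 7

AVC = 11 - 4x + x^2; min AVC = €7 at x = 2. Since P = €102 ≥ min AVC, the firm produces.
With MC = 11 - 8x + 3x^2, P = MC on the upward-sloping part at x* = 7.
TR = 102·7 = 714. TC = 702 + 224 = 926. Profit = 714 − 926 = -€212.
Shutting down would mean losing the fixed cost of €702, so operating at a loss of €212 is better by €490.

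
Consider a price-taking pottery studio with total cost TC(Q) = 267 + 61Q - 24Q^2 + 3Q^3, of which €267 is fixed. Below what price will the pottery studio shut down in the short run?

€13 per unit

The shutdown price is the minimum of AVC. VC = 61Q - 24Q^2 + 3Q^3, so AVC = 61 - 24Q + 3Q^2.
At the minimum of AVC, MC = AVC. MC = 61 - 48Q + 9Q^2; setting MC = AVC gives 6Q^2 - 24Q = 0, so Q = 4. min AVC = 13.
So the shutdown price is €13.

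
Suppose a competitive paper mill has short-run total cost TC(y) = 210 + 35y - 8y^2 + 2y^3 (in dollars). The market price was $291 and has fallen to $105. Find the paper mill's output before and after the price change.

Output falls from 8 to 5

MC = 35 - 16y + 6y^2; the shutdown threshold is min AVC = $27 (at y = 2).
With P = $291 above the shutdown price, P = MC gives y = 8.
At P = $105 ≥ min AVC, set P = MC: y = 5. The firm stays open but cuts output.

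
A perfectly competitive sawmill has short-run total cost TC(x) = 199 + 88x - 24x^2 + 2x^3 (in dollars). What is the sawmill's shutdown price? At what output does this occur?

The firm shuts down when price falls below the minimum of average variable cost. AVC = VC/x = 88 - 24x + 2x^2.
dAVC/dx = -24 + 4x = 0 gives x = 6. min AVC = 88 - 24·6 + 2·6^2 = 16.
The firm shuts down for any P below $16.

$16 per unit, at x = 6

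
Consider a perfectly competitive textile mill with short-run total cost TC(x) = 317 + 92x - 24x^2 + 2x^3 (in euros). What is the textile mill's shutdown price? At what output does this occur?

€20 per unit, at x = 6

The firm shuts down when price falls below the minimum of average variable cost. AVC = VC/x = 92 - 24x + 2x^2.
At the minimum of AVC, MC = AVC. MC = 92 - 48x + 6x^2; setting MC = AVC gives 4x^2 - 24x = 0, so x = 6. min AVC = 20.
For P < €20 the firm produces nothing.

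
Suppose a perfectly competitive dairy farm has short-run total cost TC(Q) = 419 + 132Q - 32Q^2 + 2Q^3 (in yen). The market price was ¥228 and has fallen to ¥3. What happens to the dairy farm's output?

MC = 132 - 64Q + 6Q^2; the shutdown threshold is min AVC = ¥4 (at Q = 8).
With P = ¥228 above the shutdown price, P = MC gives Q = 12.
At P = ¥3 < min AVC = ¥4, price no longer covers variable cost at any output, so the firm shuts down: Q = 0.

Output falls from 12 to 0 (the firm shuts down)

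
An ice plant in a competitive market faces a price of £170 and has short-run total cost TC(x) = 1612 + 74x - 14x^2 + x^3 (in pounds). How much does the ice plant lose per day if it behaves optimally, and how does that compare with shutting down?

AVC = 74 - 14x + x^2 has its minimum £25 at x = 7; price £170 clears that bar, so the firm operates.
MC = 74 - 28x + 3x^2. Setting P = MC and taking the root on the rising branch gives x* = 12.
TR = 170·12 = 2040. TC = 1612 + 600 = 2212. Profit = 2040 − 2212 = -£172.
By producing, the firm covers all variable cost plus £1440 of fixed cost; shutting down would lose the full £1612.

Profit = -£172 at x = 12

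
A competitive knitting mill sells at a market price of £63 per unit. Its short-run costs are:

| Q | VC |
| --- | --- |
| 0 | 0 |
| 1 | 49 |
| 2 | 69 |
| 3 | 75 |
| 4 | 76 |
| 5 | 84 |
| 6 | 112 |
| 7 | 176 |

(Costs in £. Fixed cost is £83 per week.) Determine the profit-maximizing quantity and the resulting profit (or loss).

Tabulate TR − TC: Q=0: -83; Q=1: -69; Q=2: -26; Q=3: 31; Q=4: 93; Q=5: 148; Q=6: 183; Q=7: 182.
Profit is maximized at Q = 6. AVC there is 112/6 = £18.67 ≤ P, so producing beats shutting down (which would give -£83).

Q = 6; profit = £183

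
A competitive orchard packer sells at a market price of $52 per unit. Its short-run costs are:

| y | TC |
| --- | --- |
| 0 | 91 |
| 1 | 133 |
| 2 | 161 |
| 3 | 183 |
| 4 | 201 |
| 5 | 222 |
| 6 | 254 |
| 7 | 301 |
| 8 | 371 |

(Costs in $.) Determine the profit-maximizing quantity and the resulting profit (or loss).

y = 7; profit = $63

Tabulate TR − TC: y=0: -91; y=1: -81; y=2: -57; y=3: -27; y=4: 7; y=5: 38; y=6: 58; y=7: 63; y=8: 45.
Profit is maximized at y = 7. AVC there is 210/7 = $30 ≤ P, so producing beats shutting down (which would give -$91).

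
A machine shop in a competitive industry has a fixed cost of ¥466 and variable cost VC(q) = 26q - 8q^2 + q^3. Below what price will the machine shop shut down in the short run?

¥10 per unit

The firm shuts down when price falls below the minimum of average variable cost. AVC = VC/q = 26 - 8q + q^2.
dAVC/dq = -8 + 2q = 0 gives q = 4. min AVC = 26 - 8·4 + 4^2 = 10.
The firm shuts down for any P below ¥10.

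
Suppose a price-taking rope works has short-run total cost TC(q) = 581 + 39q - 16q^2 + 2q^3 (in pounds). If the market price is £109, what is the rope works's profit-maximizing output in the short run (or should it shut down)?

Produce at q = 7

From TC, MC = TC'(q) = 39 - 32q + 6q^2 and AVC = VC/q = 39 - 16q + 2q^2.
The AVC parabola has its vertex at q = 16/4 = 4, where AVC = 39 - 16·4 + 2·4^2 = £7.
Because £109 ≥ £7, revenue can cover variable cost; the firm operates.
P = MC gives -70 - 32q + 6q^2 = 0, with roots -5/3 and 7. Take the larger (rising MC): q* = 7.
Check: AVC at q = 7 is £25 ≤ P, so revenue covers variable cost.
Profit = P·q − TC = 109·7 − 756 = £7.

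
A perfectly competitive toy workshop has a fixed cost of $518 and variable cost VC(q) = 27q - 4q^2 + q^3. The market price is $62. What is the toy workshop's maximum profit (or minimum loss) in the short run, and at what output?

AVC = 27 - 4q + q^2; min AVC = $23 at q = 2. Since P = $62 ≥ min AVC, the firm produces.
With MC = 27 - 8q + 3q^2, P = MC on the upward-sloping part at q* = 5.
TR = 62·5 = 310. TC = 518 + 160 = 678. Profit = 310 − 678 = -$368.
Shutting down would mean losing the fixed cost of $518, so operating at a loss of $368 is better by $150.

Profit = -$368 at q = 5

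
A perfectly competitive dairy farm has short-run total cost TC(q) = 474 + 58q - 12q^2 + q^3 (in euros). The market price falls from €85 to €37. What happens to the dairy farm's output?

AVC = 58 - 12q + q^2, minimized at q = 6 where min AVC = €22. MC = 58 - 24q + 3q^2.
At P = €85 ≥ min AVC, set P = MC on the rising branch: q = 9.
At P = €37 ≥ min AVC, set P = MC: q = 7. The firm stays open but cuts output.

Output falls from 9 to 7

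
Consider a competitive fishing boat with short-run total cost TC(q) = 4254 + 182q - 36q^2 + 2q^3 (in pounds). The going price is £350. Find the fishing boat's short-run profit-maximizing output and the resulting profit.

Profit = -£334 at q = 14

AVC = 182 - 36q + 2q^2; min AVC = £20 at q = 9. Since P = £350 ≥ min AVC, the firm produces.
MC = 182 - 72q + 6q^2. Setting P = MC and taking the root on the rising branch gives q* = 14.
TR = 350·14 = 4900. TC = 4254 + 980 = 5234. Profit = 4900 − 5234 = -£334.
That loss of £334 beats the £4254 the firm would lose by shutting down; producing recovers £3920 of fixed cost.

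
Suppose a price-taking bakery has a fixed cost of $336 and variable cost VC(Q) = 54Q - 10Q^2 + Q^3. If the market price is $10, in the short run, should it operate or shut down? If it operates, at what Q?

Shut down

Strip out fixed cost: VC = 54Q - 10Q^2 + Q^3. Then AVC = 54 - 10Q + Q^2 and MC = 54 - 20Q + 3Q^2.
The AVC parabola has its vertex at Q = 10/2 = 5, where AVC = 54 - 10·5 + 5^2 = $29.
With P < min AVC ($10 < $29), every unit sold adds to the loss.
The firm minimizes its loss by shutting down and losing only its fixed cost of $336.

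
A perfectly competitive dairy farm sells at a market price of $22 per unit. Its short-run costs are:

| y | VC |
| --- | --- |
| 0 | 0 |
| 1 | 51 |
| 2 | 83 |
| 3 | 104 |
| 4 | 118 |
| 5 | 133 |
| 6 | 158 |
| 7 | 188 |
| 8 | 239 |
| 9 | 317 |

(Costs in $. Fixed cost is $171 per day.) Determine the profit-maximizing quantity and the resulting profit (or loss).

y = 0 (shut down); profit = -$171

Compute π = P·y − TC at each output: y=0: -171; y=1: -200; y=2: -210; y=3: -209; y=4: -201; y=5: -194; y=6: -197; y=7: -205; y=8: -234; y=9: -290.
Profit is highest at y = 0. Equivalently, the lowest AVC in the table is 158/6 ≈ $26.33 at y = 6, and P = $22 falls below it — price never covers variable cost, so the firm shuts down and loses only its fixed cost.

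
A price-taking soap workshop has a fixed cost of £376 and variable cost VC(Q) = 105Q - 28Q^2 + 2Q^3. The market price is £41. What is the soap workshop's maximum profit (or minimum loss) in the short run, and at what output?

AVC = 105 - 28Q + 2Q^2; min AVC = £7 at Q = 7. Since P = £41 ≥ min AVC, the firm produces.
With MC = 105 - 56Q + 6Q^2, P = MC on the upward-sloping part at Q* = 8.
TR = 41·8 = 328. TC = 376 + 72 = 448. Profit = 328 − 448 = -£120.
That loss of £120 beats the £376 the firm would lose by shutting down; producing recovers £256 of fixed cost.

Profit = -£120 at Q = 8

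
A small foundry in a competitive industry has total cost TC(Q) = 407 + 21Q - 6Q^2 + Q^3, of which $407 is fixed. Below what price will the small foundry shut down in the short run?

$12 per unit

The firm shuts down when price falls below the minimum of average variable cost. AVC = VC/Q = 21 - 6Q + Q^2.
dAVC/dQ = -6 + 2Q = 0 gives Q = 3. min AVC = 21 - 6·3 + 3^2 = 12.
For P < $12 the firm produces nothing.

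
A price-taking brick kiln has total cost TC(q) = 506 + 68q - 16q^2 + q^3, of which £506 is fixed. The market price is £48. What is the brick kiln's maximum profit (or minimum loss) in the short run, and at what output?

AVC = 68 - 16q + q^2; min AVC = £4 at q = 8. Since P = £48 ≥ min AVC, the firm produces.
With MC = 68 - 32q + 3q^2, P = MC on the upward-sloping part at q* = 10.
TR = 48·10 = 480. TC = 506 + 80 = 586. Profit = 480 − 586 = -£106.
That loss of £106 beats the £506 the firm would lose by shutting down; producing recovers £400 of fixed cost.

Profit = -£106 at q = 10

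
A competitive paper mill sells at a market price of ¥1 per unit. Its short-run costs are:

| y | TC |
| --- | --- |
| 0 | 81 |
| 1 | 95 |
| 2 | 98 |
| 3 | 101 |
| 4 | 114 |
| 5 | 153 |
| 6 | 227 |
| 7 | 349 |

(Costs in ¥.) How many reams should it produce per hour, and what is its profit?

Profit at each row (π = 1y − TC): y=0: -81; y=1: -94; y=2: -96; y=3: -98; y=4: -110; y=5: -148; y=6: -221; y=7: -342.
Profit is highest at y = 0. Equivalently, the lowest AVC in the table is 20/3 ≈ ¥6.67 at y = 3, and P = ¥1 falls below it — price never covers variable cost, so the firm shuts down and loses only its fixed cost.

y = 0 (shut down); profit = -¥81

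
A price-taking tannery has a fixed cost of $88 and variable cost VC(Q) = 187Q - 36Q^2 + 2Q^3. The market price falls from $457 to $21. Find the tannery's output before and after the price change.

MC = 187 - 72Q + 6Q^2; the shutdown threshold is min AVC = $25 (at Q = 9).
With P = $457 above the shutdown price, P = MC gives Q = 15.
At P = $21 < min AVC = $25, price no longer covers variable cost at any output, so the firm shuts down: Q = 0.

Output falls from 15 to 0 (the firm shuts down)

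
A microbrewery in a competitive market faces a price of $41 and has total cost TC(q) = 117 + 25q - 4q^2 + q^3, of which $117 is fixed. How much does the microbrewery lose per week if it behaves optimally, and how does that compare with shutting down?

AVC = 25 - 4q + q^2; min AVC = $21 at q = 2. Since P = $41 ≥ min AVC, the firm produces.
With MC = 25 - 8q + 3q^2, P = MC on the upward-sloping part at q* = 4.
TR = 41·4 = 164. TC = 117 + 100 = 217. Profit = 164 − 217 = -$53.
By producing, the firm covers all variable cost plus $64 of fixed cost; shutting down would lose the full $117.

Profit = -$53 at q = 4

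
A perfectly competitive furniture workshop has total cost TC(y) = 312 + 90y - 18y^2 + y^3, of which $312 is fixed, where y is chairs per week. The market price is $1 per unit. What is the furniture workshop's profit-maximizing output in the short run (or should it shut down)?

Variable cost is VC = 90y - 18y^2 + y^3, so AVC = VC/y = 90 - 18y + y^2 and MC = dTC/dy = 90 - 36y + 3y^2.
AVC is minimized where dAVC/dy = -18 + 2y = 0, at y = 9; min AVC = 90 - 18·9 + 9^2 = $9.
P = $1 lies below min AVC = $9; no output level covers variable cost.
The firm minimizes its loss by shutting down and losing only its fixed cost of $312.

Shut down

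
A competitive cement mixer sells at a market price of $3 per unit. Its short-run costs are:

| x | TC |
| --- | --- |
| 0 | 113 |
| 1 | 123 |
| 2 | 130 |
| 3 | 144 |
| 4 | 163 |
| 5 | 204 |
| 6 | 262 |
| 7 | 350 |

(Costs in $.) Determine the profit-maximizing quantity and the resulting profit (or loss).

Tabulate TR − TC: x=0: -113; x=1: -120; x=2: -124; x=3: -135; x=4: -151; x=5: -189; x=6: -244; x=7: -329.
Profit is highest at x = 0. Equivalently, the lowest AVC in the table is 17/2 ≈ $8.50 at x = 2, and P = $3 falls below it — price never covers variable cost, so the firm shuts down and loses only its fixed cost.

x = 0 (shut down); profit = -$113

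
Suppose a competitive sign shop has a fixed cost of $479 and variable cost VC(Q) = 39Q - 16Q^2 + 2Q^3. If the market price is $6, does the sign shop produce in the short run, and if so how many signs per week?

From TC, MC = TC'(Q) = 39 - 32Q + 6Q^2 and AVC = VC/Q = 39 - 16Q + 2Q^2.
AVC hits its minimum where MC = AVC, at Q = 4, giving min AVC = 39 - 16·4 + 2·4^2 = $7.
With P < min AVC ($6 < $7), every unit sold adds to the loss.
Best response: produce nothing and absorb the $479 fixed cost.

Shut down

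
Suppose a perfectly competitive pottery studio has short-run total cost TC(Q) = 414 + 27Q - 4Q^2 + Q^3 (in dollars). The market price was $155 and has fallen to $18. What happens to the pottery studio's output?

Output falls from 8 to 0 (the firm shuts down)

MC = 27 - 8Q + 3Q^2; the shutdown threshold is min AVC = $23 (at Q = 2).
At P = $155 ≥ min AVC, set P = MC on the rising branch: Q = 8.
At P = $18 < min AVC = $23, price no longer covers variable cost at any output, so the firm shuts down: Q = 0.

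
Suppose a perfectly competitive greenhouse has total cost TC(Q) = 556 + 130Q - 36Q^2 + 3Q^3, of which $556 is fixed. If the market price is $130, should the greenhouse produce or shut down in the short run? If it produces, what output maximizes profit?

Produce at Q = 8

From TC, MC = TC'(Q) = 130 - 72Q + 9Q^2 and AVC = VC/Q = 130 - 36Q + 3Q^2.
AVC is minimized where dAVC/dQ = -36 + 6Q = 0, at Q = 6; min AVC = 130 - 36·6 + 3·6^2 = $22.
Since P = $130 ≥ min AVC = $22, price covers variable cost and the firm should produce.
Solving P = MC: -72Q + 9Q^2 = 0 ⇒ Q = 0 or 8. On the upward-sloping branch, Q* = 8.
Check: AVC at Q = 8 is $34 ≤ P, so revenue covers variable cost.
Profit = P·Q − TC = 130·8 − 828 = $212.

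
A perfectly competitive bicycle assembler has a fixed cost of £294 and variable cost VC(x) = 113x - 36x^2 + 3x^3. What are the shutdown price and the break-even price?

AVC = 113 - 36x + 3x^2; minimized at x = 6, giving min AVC = £5. That is the shutdown price.
ATC = 294/x + 113 - 36x + 3x^2. Setting dATC/dx = −294/x^2 − 36 + 6x = 0 gives x = 7 (since 6·7^3 − 36·7^2 = 294).
min ATC = 294/7 + 113 − 36·7 + 3·7^2 = £50. That is the break-even price.
For £5 ≤ P < £50 the firm produces at a loss; below £5 it shuts down.

Shutdown price = £5; break-even price = £50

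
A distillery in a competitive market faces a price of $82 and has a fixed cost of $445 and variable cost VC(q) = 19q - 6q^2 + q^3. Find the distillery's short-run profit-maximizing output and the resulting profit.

Profit = -$53 at q = 7

AVC = 19 - 6q + q^2 has its minimum $10 at q = 3; price $82 clears that bar, so the firm operates.
With MC = 19 - 12q + 3q^2, P = MC on the upward-sloping part at q* = 7.
TR = 82·7 = 574. TC = 445 + 182 = 627. Profit = 574 − 627 = -$53.
That loss of $53 beats the $445 the firm would lose by shutting down; producing recovers $392 of fixed cost.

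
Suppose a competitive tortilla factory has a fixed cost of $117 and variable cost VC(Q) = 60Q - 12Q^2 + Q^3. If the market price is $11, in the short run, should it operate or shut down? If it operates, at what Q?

Variable cost is VC = 60Q - 12Q^2 + Q^3, so AVC = VC/Q = 60 - 12Q + Q^2 and MC = dTC/dQ = 60 - 24Q + 3Q^2.
AVC is minimized where dAVC/dQ = -12 + 2Q = 0, at Q = 6; min AVC = 60 - 12·6 + 6^2 = $24.
P = $11 lies below min AVC = $24; no output level covers variable cost.
Shutting down limits the loss to fixed cost, $117.

Shut down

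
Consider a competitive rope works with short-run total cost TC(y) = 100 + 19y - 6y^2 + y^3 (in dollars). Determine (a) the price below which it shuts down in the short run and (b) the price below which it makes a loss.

Shutdown price = $10; break-even price = $34

AVC = 19 - 6y + y^2; minimized at y = 3, giving min AVC = $10. That is the shutdown price.
ATC = 100/y + 19 - 6y + y^2. Setting dATC/dy = −100/y^2 − 6 + 2y = 0 gives y = 5 (since 2·5^3 − 6·5^2 = 100).
min ATC = 100/5 + 19 − 6·5 + 5^2 = $34. That is the break-even price.
Between these two prices the firm operates at a loss; above $34 it earns a profit.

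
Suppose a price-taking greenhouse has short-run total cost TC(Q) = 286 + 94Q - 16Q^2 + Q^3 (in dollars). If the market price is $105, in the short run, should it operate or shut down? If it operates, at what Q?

Produce at Q = 11

Strip out fixed cost: VC = 94Q - 16Q^2 + Q^3. Then AVC = 94 - 16Q + Q^2 and MC = 94 - 32Q + 3Q^2.
AVC is minimized where dAVC/dQ = -16 + 2Q = 0, at Q = 8; min AVC = 94 - 16·8 + 8^2 = $30.
Since P = $105 ≥ min AVC = $30, price covers variable cost and the firm should produce.
Solving P = MC: -11 - 32Q + 3Q^2 = 0 ⇒ Q = -1/3 or 11. On the upward-sloping branch, Q* = 11.
Check: AVC at Q = 11 is $39 ≤ P, so revenue covers variable cost.
Profit = P·Q − TC = 105·11 − 715 = $440.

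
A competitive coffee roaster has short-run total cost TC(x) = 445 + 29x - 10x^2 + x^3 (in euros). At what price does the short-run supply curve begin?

€4 per unit

The firm shuts down when price falls below the minimum of average variable cost. AVC = VC/x = 29 - 10x + x^2.
dAVC/dx = -10 + 2x = 0 gives x = 5. min AVC = 29 - 10·5 + 5^2 = 4.
The firm shuts down for any P below €4.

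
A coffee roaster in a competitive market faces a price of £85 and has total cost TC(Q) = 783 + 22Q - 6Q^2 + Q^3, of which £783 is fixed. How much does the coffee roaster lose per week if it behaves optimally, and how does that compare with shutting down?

Profit = -£391 at Q = 7

AVC = 22 - 6Q + Q^2; min AVC = £13 at Q = 3. Since P = £85 ≥ min AVC, the firm produces.
MC = 22 - 12Q + 3Q^2. Setting P = MC and taking the root on the rising branch gives Q* = 7.
TR = 85·7 = 595. TC = 783 + 203 = 986. Profit = 595 − 986 = -£391.
That loss of £391 beats the £783 the firm would lose by shutting down; producing recovers £392 of fixed cost.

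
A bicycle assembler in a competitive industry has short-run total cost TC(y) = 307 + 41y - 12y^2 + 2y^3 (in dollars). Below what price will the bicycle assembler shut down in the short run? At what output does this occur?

$23 per unit, at y = 3

The firm shuts down when price falls below the minimum of average variable cost. AVC = VC/y = 41 - 12y + 2y^2.
At the minimum of AVC, MC = AVC. MC = 41 - 24y + 6y^2; setting MC = AVC gives 4y^2 - 12y = 0, so y = 3. min AVC = 23.
For P < $23 the firm produces nothing.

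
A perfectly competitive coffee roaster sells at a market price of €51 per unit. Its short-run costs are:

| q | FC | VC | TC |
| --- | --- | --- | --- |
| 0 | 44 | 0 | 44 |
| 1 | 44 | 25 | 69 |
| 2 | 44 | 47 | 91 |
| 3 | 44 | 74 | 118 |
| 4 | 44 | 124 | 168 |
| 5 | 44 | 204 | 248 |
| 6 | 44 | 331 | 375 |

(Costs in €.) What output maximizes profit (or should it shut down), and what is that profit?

Profit at each row (π = 51q − TC): q=0: -44; q=1: -18; q=2: 11; q=3: 35; q=4: 36; q=5: 7; q=6: -69.
Profit is maximized at q = 4. AVC there is 124/4 = €31 ≤ P, so producing beats shutting down (which would give -€44).

q = 4; profit = €36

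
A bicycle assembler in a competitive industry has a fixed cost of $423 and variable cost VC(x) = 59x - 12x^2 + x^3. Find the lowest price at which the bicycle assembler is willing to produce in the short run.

$23 per unit

The firm shuts down when price falls below the minimum of average variable cost. AVC = VC/x = 59 - 12x + x^2.
At the minimum of AVC, MC = AVC. MC = 59 - 24x + 3x^2; setting MC = AVC gives 2x^2 - 12x = 0, so x = 6. min AVC = 23.
For P < $23 the firm produces nothing.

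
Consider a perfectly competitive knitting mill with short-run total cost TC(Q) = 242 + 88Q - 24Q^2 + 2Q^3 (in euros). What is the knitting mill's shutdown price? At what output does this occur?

€16 per unit, at Q = 6

The firm shuts down when price falls below the minimum of average variable cost. AVC = VC/Q = 88 - 24Q + 2Q^2.
At the minimum of AVC, MC = AVC. MC = 88 - 48Q + 6Q^2; setting MC = AVC gives 4Q^2 - 24Q = 0, so Q = 6. min AVC = 16.
So the shutdown price is €16.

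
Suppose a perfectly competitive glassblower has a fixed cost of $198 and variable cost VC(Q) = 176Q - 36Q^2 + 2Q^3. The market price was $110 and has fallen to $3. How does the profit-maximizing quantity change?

AVC = 176 - 36Q + 2Q^2, minimized at Q = 9 where min AVC = $14. MC = 176 - 72Q + 6Q^2.
At P = $110 ≥ min AVC, set P = MC on the rising branch: Q = 11.
At P = $3 < min AVC = $14, price no longer covers variable cost at any output, so the firm shuts down: Q = 0.

Output falls from 11 to 0 (the firm shuts down)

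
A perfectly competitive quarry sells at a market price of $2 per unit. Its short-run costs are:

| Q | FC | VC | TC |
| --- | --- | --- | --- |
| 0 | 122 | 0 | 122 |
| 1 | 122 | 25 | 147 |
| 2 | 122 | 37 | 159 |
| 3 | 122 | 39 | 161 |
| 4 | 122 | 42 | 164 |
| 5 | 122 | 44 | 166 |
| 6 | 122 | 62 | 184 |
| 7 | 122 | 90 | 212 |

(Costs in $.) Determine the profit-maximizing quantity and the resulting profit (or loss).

Q = 0 (shut down); profit = -$122

Tabulate TR − TC: Q=0: -122; Q=1: -145; Q=2: -155; Q=3: -155; Q=4: -156; Q=5: -156; Q=6: -172; Q=7: -198.
Profit is highest at Q = 0. Equivalently, the lowest AVC in the table is 44/5 ≈ $8.80 at Q = 5, and P = $2 falls below it — price never covers variable cost, so the firm shuts down and loses only its fixed cost.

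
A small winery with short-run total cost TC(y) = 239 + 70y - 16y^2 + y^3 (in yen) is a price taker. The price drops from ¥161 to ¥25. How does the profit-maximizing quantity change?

Output falls from 13 to 9

MC = 70 - 32y + 3y^2; the shutdown threshold is min AVC = ¥6 (at y = 8).
At P = ¥161 ≥ min AVC, set P = MC on the rising branch: y = 13.
At P = ¥25 ≥ min AVC, set P = MC: y = 9. The firm stays open but cuts output.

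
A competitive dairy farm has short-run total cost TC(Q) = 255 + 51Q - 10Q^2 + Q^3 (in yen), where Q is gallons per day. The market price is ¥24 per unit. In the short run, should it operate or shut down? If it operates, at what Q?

From TC, MC = TC'(Q) = 51 - 20Q + 3Q^2 and AVC = VC/Q = 51 - 10Q + Q^2.
AVC hits its minimum where MC = AVC, at Q = 5, giving min AVC = 51 - 10·5 + 5^2 = ¥26.
Since P = ¥24 < min AVC = ¥26, price fails to cover variable cost at any output.
Shutting down limits the loss to fixed cost, ¥255.

Shut down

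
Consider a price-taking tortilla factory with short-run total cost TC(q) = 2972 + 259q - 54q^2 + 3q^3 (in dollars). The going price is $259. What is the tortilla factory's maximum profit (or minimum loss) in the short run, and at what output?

AVC = 259 - 54q + 3q^2 has its minimum $16 at q = 9; price $259 clears that bar, so the firm operates.
With MC = 259 - 108q + 9q^2, P = MC on the upward-sloping part at q* = 12.
TR = 259·12 = 3108. TC = 2972 + 516 = 3488. Profit = 3108 − 3488 = -$380.
Shutting down would mean losing the fixed cost of $2972, so operating at a loss of $380 is better by $2592.

Profit = -$380 at q = 12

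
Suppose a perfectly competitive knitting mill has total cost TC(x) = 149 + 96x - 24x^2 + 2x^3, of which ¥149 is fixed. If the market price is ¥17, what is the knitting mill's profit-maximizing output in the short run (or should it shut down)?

From TC, MC = TC'(x) = 96 - 48x + 6x^2 and AVC = VC/x = 96 - 24x + 2x^2.
AVC hits its minimum where MC = AVC, at x = 6, giving min AVC = 96 - 24·6 + 2·6^2 = ¥24.
Since P = ¥17 < min AVC = ¥24, price fails to cover variable cost at any output.
The firm minimizes its loss by shutting down and losing only its fixed cost of ¥149.

Shut down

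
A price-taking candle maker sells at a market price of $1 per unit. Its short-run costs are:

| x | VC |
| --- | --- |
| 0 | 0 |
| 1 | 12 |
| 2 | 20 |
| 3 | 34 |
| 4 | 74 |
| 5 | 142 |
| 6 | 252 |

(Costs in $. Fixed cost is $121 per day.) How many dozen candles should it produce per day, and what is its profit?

x = 0 (shut down); profit = -$121

Compute π = P·x − TC at each output: x=0: -121; x=1: -132; x=2: -139; x=3: -152; x=4: -191; x=5: -258; x=6: -367.
Profit is highest at x = 0. Equivalently, the lowest AVC in the table is 20/2 ≈ $10 at x = 2, and P = $1 falls below it — price never covers variable cost, so the firm shuts down and loses only its fixed cost.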